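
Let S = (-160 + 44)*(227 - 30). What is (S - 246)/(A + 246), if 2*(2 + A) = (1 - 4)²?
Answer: -46196/497 ≈ -92.950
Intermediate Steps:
A = 5/2 (A = -2 + (1 - 4)²/2 = -2 + (½)*(-3)² = -2 + (½)*9 = -2 + 9/2 = 5/2 ≈ 2.5000)
S = -22852 (S = -116*197 = -22852)
(S - 246)/(A + 246) = (-22852 - 246)/(5/2 + 246) = -23098/497/2 = -23098*2/497 = -46196/497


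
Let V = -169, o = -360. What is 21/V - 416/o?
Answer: 7843/7605 ≈ 1.0313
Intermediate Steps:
21/V - 416/o = 21/(-169) - 416/(-360) = 21*(-1/169) - 416*(-1/360) = -21/169 + 52/45 = 7843/7605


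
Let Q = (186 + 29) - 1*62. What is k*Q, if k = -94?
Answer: -14382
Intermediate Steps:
Q = 153 (Q = 215 - 62 = 153)
k*Q = -94*153 = -14382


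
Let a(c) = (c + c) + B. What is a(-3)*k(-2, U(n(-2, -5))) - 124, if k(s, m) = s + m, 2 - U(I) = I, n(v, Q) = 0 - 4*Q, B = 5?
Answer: -104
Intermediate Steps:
n(v, Q) = -4*Q
U(I) = 2 - I
k(s, m) = m + s
a(c) = 5 + 2*c (a(c) = (c + c) + 5 = 2*c + 5 = 5 + 2*c)
a(-3)*k(-2, U(n(-2, -5))) - 124 = (5 + 2*(-3))*((2 - (-4)*(-5)) - 2) - 124 = (5 - 6)*((2 - 1*20) - 2) - 124 = -((2 - 20) - 2) - 124 = -(-18 - 2) - 124 = -1*(-20) - 124 = 20 - 124 = -104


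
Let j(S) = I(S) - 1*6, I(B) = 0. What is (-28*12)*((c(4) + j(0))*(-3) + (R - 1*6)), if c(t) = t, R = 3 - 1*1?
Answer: -672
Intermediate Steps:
R = 2 (R = 3 - 1 = 2)
j(S) = -6 (j(S) = 0 - 1*6 = 0 - 6 = -6)
(-28*12)*((c(4) + j(0))*(-3) + (R - 1*6)) = (-28*12)*((4 - 6)*(-3) + (2 - 1*6)) = -336*(-2*(-3) + (2 - 6)) = -336*(6 - 4) = -336*2 = -672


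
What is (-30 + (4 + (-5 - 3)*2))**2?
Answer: 1764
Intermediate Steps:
(-30 + (4 + (-5 - 3)*2))**2 = (-30 + (4 - 8*2))**2 = (-30 + (4 - 16))**2 = (-30 - 12)**2 = (-42)**2 = 1764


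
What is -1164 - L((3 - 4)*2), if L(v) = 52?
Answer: -1216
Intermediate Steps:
-1164 - L((3 - 4)*2) = -1164 - 1*52 = -1164 - 52 = -1216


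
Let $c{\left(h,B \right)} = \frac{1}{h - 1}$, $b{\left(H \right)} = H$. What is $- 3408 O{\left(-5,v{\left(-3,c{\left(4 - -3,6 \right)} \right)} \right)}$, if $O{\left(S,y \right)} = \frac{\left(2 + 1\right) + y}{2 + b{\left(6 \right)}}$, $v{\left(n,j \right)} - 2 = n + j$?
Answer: $-923$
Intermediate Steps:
$c{\left(h,B \right)} = \frac{1}{-1 + h}$
$v{\left(n,j \right)} = 2 + j + n$ ($v{\left(n,j \right)} = 2 + \left(n + j\right) = 2 + \left(j + n\right) = 2 + j + n$)
$O{\left(S,y \right)} = \frac{3}{8} + \frac{y}{8}$ ($O{\left(S,y \right)} = \frac{\left(2 + 1\right) + y}{2 + 6} = \frac{3 + y}{8} = \left(3 + y\right) \frac{1}{8} = \frac{3}{8} + \frac{y}{8}$)
$- 3408 O{\left(-5,v{\left(-3,c{\left(4 - -3,6 \right)} \right)} \right)} = - 3408 \left(\frac{3}{8} + \frac{2 + \frac{1}{-1 + \left(4 - -3\right)} - 3}{8}\right) = - 3408 \left(\frac{3}{8} + \frac{2 + \frac{1}{-1 + \left(4 + 3\right)} - 3}{8}\right) = - 3408 \left(\frac{3}{8} + \frac{2 + \frac{1}{-1 + 7} - 3}{8}\right) = - 3408 \left(\frac{3}{8} + \frac{2 + \frac{1}{6} - 3}{8}\right) = - 3408 \left(\frac{3}{8} + \frac{1}{8} \left(- \frac{5}{6}\right)\right) = - 3408 \left(\frac{3}{8} - \frac{5}{48}\right) = \left(-3408\right) \frac{13}{48} = -923$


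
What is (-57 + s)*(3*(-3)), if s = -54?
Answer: 999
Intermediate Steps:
(-57 + s)*(3*(-3)) = (-57 - 54)*(3*(-3)) = -111*(-9) = 999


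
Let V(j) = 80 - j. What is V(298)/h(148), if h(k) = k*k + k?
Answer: -109/11026 ≈ -0.0098857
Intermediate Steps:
h(k) = k + k² (h(k) = k² + k = k + k²)
V(298)/h(148) = (80 - 1*298)/((148*(1 + 148))) = (80 - 298)/((148*149)) = -218/22052 = -218*1/22052 = -109/11026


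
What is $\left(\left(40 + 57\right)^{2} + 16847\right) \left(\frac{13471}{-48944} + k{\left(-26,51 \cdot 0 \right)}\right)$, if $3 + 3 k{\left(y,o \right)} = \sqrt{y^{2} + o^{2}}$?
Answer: $\frac{31245187}{161} \approx 1.9407 \cdot 10^{5}$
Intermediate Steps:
$k{\left(y,o \right)} = -1 + \frac{\sqrt{o^{2} + y^{2}}}{3}$ ($k{\left(y,o \right)} = -1 + \frac{\sqrt{y^{2} + o^{2}}}{3} = -1 + \frac{\sqrt{o^{2} + y^{2}}}{3}$)
$\left(\left(40 + 57\right)^{2} + 16847\right) \left(\frac{13471}{-48944} + k{\left(-26,51 \cdot 0 \right)}\right) = \left(\left(40 + 57\right)^{2} + 16847\right) \left(\frac{13471}{-48944} - \left(1 - \frac{\sqrt{\left(51 \cdot 0\right)^{2} + \left(-26\right)^{2}}}{3}\right)\right) = \left(97^{2} + 16847\right) \left(13471 \left(- \frac{1}{48944}\right) - \left(1 - \frac{\sqrt{0^{2} + 676}}{3}\right)\right) = \left(9409 + 16847\right) \left(- \frac{709}{2576} - \left(1 - \frac{\sqrt{0 + 676}}{3}\right)\right) = 26256 \left(- \frac{709}{2576} - \left(1 - \frac{\sqrt{676}}{3}\right)\right) = 26256 \left(- \frac{709}{2576} + \left(-1 + \frac{1}{3} \cdot 26\right)\right) = 26256 \left(- \frac{709}{2576} + \left(-1 + \frac{26}{3}\right)\right) = 26256 \left(- \frac{709}{2576} + \frac{23}{3}\right) = 26256 \cdot \frac{57121}{7728} = \frac{31245187}{161}$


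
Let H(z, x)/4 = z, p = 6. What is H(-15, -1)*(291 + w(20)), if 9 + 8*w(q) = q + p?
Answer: -35175/2 ≈ -17588.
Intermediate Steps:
H(z, x) = 4*z
w(q) = -3/8 + q/8 (w(q) = -9/8 + (q + 6)/8 = -9/8 + (6 + q)/8 = -9/8 + (¾ + q/8) = -3/8 + q/8)
H(-15, -1)*(291 + w(20)) = (4*(-15))*(291 + (-3/8 + (⅛)*20)) = -60*(291 + (-3/8 + 5/2)) = -60*(291 + 17/8) = -60*2345/8 = -35175/2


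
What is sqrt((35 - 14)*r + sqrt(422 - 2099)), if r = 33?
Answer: sqrt(693 + I*sqrt(1677)) ≈ 26.336 + 0.77746*I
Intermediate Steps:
sqrt((35 - 14)*r + sqrt(422 - 2099)) = sqrt((35 - 14)*33 + sqrt(422 - 2099)) = sqrt(21*33 + sqrt(-1677)) = sqrt(693 + I*sqrt(1677))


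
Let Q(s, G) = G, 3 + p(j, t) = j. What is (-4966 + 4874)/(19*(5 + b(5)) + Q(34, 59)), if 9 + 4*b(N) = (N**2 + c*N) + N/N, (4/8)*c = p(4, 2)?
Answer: -368/1129 ≈ -0.32595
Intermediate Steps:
p(j, t) = -3 + j
c = 2 (c = 2*(-3 + 4) = 2*1 = 2)
b(N) = -2 + N/2 + N**2/4 (b(N) = -9/4 + ((N**2 + 2*N) + N/N)/4 = -9/4 + ((N**2 + 2*N) + 1)/4 = -9/4 + (1 + N**2 + 2*N)/4 = -9/4 + (1/4 + N/2 + N**2/4) = -2 + N/2 + N**2/4)
(-4966 + 4874)/(19*(5 + b(5)) + Q(34, 59)) = (-4966 + 4874)/(19*(5 + (-2 + (1/2)*5 + (1/4)*5**2)) + 59) = -92/(19*(5 + (-2 + 5/2 + (1/4)*25)) + 59) = -92/(19*(5 + (-2 + 5/2 + 25/4)) + 59) = -92/(19*(5 + 27/4) + 59) = -92/(19*(47/4) + 59) = -92/(893/4 + 59) = -92/1129/4 = -92*4/1129 = -368/1129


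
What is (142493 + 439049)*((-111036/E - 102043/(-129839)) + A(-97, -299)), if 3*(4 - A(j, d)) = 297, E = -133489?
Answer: -941230969318500588/17332078271 ≈ -5.4306e+7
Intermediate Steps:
A(j, d) = -95 (A(j, d) = 4 - ⅓*297 = 4 - 99 = -95)
(142493 + 439049)*((-111036/E - 102043/(-129839)) + A(-97, -299)) = (142493 + 439049)*((-111036/(-133489) - 102043/(-129839)) - 95) = 581542*((-111036*(-1/133489) - 102043*(-1/129839)) - 95) = 581542*((111036/133489 + 102043/129839) - 95) = 581542*(28038421231/17332078271 - 95) = 581542*(-1618509014514/17332078271) = -941230969318500588/17332078271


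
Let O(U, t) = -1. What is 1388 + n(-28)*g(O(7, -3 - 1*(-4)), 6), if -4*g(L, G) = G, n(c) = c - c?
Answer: 1388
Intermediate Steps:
n(c) = 0
g(L, G) = -G/4
1388 + n(-28)*g(O(7, -3 - 1*(-4)), 6) = 1388 + 0*(-1/4*6) = 1388 + 0*(-3/2) = 1388 + 0 = 1388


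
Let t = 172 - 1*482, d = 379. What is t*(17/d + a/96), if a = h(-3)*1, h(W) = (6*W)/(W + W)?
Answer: -143065/6064 ≈ -23.592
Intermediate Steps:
h(W) = 3 (h(W) = (6*W)/((2*W)) = (6*W)*(1/(2*W)) = 3)
t = -310 (t = 172 - 482 = -310)
a = 3 (a = 3*1 = 3)
t*(17/d + a/96) = -310*(17/379 + 3/96) = -310*(17*(1/379) + 3*(1/96)) = -310*(17/379 + 1/32) = -310*923/12128 = -143065/6064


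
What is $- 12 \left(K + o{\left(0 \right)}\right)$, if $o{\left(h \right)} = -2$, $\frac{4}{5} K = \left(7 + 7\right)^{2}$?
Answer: $-2916$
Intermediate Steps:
$K = 245$ ($K = \frac{5 \left(7 + 7\right)^{2}}{4} = \frac{5 \cdot 14^{2}}{4} = \frac{5}{4} \cdot 196 = 245$)
$- 12 \left(K + o{\left(0 \right)}\right) = - 12 \left(245 - 2\right) = \left(-12\right) 243 = -2916$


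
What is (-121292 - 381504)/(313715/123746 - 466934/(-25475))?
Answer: -1585028867462600/65773104389 ≈ -24098.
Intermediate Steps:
(-121292 - 381504)/(313715/123746 - 466934/(-25475)) = -502796/(313715*(1/123746) - 466934*(-1/25475)) = -502796/(313715/123746 + 466934/25475) = -502796/65773104389/3152429350 = -502796*3152429350/65773104389 = -1585028867462600/65773104389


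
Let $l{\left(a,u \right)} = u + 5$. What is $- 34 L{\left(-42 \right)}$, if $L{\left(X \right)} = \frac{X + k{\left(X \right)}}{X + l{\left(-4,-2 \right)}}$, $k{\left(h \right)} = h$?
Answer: $- \frac{952}{13} \approx -73.231$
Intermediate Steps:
$l{\left(a,u \right)} = 5 + u$
$L{\left(X \right)} = \frac{2 X}{3 + X}$ ($L{\left(X \right)} = \frac{X + X}{X + \left(5 - 2\right)} = \frac{2 X}{X + 3} = \frac{2 X}{3 + X}$)
$- 34 L{\left(-42 \right)} = - 34 \cdot 2 \left(-42\right) \frac{1}{3 - 42} = - 34 \cdot 2 \left(-42\right) \frac{1}{-39} = - 34 \cdot 2 \left(-42\right) \left(- \frac{1}{39}\right) = \left(-34\right) \frac{28}{13} = - \frac{952}{13}$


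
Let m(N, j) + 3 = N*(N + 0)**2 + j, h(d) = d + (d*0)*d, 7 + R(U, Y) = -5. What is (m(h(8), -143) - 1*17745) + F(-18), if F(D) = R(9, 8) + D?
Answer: -17409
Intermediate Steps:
R(U, Y) = -12 (R(U, Y) = -7 - 5 = -12)
h(d) = d (h(d) = d + 0*d = d + 0 = d)
F(D) = -12 + D
m(N, j) = -3 + j + N**3 (m(N, j) = -3 + (N*(N + 0)**2 + j) = -3 + (N*N**2 + j) = -3 + (N**3 + j) = -3 + (j + N**3) = -3 + j + N**3)
(m(h(8), -143) - 1*17745) + F(-18) = ((-3 - 143 + 8**3) - 1*17745) + (-12 - 18) = ((-3 - 143 + 512) - 17745) - 30 = (366 - 17745) - 30 = -17379 - 30 = -17409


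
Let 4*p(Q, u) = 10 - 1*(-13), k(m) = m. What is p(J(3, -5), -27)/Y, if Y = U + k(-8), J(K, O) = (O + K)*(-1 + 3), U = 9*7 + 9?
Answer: 23/256 ≈ 0.089844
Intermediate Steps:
U = 72 (U = 63 + 9 = 72)
J(K, O) = 2*K + 2*O (J(K, O) = (K + O)*2 = 2*K + 2*O)
p(Q, u) = 23/4 (p(Q, u) = (10 - 1*(-13))/4 = (10 + 13)/4 = (¼)*23 = 23/4)
Y = 64 (Y = 72 - 8 = 64)
p(J(3, -5), -27)/Y = (23/4)/64 = (23/4)*(1/64) = 23/256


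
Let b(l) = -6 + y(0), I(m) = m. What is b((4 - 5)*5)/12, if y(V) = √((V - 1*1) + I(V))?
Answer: -½ + I/12 ≈ -0.5 + 0.083333*I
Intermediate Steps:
y(V) = √(-1 + 2*V) (y(V) = √((V - 1*1) + V) = √((V - 1) + V) = √((-1 + V) + V) = √(-1 + 2*V))
b(l) = -6 + I (b(l) = -6 + √(-1 + 2*0) = -6 + √(-1 + 0) = -6 + √(-1) = -6 + I)
b((4 - 5)*5)/12 = (-6 + I)/12 = (-6 + I)*(1/12) = -½ + I/12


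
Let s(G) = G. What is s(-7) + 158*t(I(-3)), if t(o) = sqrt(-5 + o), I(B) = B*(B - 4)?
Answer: 625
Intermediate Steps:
I(B) = B*(-4 + B)
s(-7) + 158*t(I(-3)) = -7 + 158*sqrt(-5 - 3*(-4 - 3)) = -7 + 158*sqrt(-5 - 3*(-7)) = -7 + 158*sqrt(-5 + 21) = -7 + 158*sqrt(16) = -7 + 158*4 = -7 + 632 = 625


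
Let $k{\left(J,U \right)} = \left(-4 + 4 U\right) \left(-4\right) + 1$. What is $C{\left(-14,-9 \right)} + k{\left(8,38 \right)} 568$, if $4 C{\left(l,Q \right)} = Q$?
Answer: $- \frac{1342761}{4} \approx -3.3569 \cdot 10^{5}$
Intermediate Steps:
$C{\left(l,Q \right)} = \frac{Q}{4}$
$k{\left(J,U \right)} = 17 - 16 U$ ($k{\left(J,U \right)} = \left(16 - 16 U\right) + 1 = 17 - 16 U$)
$C{\left(-14,-9 \right)} + k{\left(8,38 \right)} 568 = \frac{1}{4} \left(-9\right) + \left(17 - 608\right) 568 = - \frac{9}{4} + \left(17 - 608\right) 568 = - \frac{9}{4} - 335688 = - \frac{1342761}{4}$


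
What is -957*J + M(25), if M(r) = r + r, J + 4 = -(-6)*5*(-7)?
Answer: 204848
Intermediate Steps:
J = -214 (J = -4 - (-6)*5*(-7) = -4 - 2*(-15)*(-7) = -4 + 30*(-7) = -4 - 210 = -214)
M(r) = 2*r
-957*J + M(25) = -957*(-214) + 2*25 = 204798 + 50 = 204848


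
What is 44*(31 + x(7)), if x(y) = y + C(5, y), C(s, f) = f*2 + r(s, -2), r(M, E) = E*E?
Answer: 2464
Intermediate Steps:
r(M, E) = E²
C(s, f) = 4 + 2*f (C(s, f) = f*2 + (-2)² = 2*f + 4 = 4 + 2*f)
x(y) = 4 + 3*y (x(y) = y + (4 + 2*y) = 4 + 3*y)
44*(31 + x(7)) = 44*(31 + (4 + 3*7)) = 44*(31 + (4 + 21)) = 44*(31 + 25) = 44*56 = 2464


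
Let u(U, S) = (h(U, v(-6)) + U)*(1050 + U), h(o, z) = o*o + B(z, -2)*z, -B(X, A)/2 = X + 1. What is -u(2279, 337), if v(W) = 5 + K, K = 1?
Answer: -17297603844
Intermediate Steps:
B(X, A) = -2 - 2*X (B(X, A) = -2*(X + 1) = -2*(1 + X) = -2 - 2*X)
v(W) = 6 (v(W) = 5 + 1 = 6)
h(o, z) = o**2 + z*(-2 - 2*z) (h(o, z) = o*o + (-2 - 2*z)*z = o**2 + z*(-2 - 2*z))
u(U, S) = (1050 + U)*(-84 + U + U**2) (u(U, S) = ((U**2 - 2*6*(1 + 6)) + U)*(1050 + U) = ((U**2 - 2*6*7) + U)*(1050 + U) = ((U**2 - 84) + U)*(1050 + U) = ((-84 + U**2) + U)*(1050 + U) = (-84 + U + U**2)*(1050 + U) = (1050 + U)*(-84 + U + U**2))
-u(2279, 337) = -(-88200 + 2279**3 + 966*2279 + 1051*2279**2) = -(-88200 + 11836763639 + 2201514 + 1051*5193841) = -(-88200 + 11836763639 + 2201514 + 5458726891) = -1*17297603844 = -17297603844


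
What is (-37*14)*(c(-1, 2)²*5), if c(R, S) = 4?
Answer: -41440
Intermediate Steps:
(-37*14)*(c(-1, 2)²*5) = (-37*14)*(4²*5) = -8288*5 = -518*80 = -41440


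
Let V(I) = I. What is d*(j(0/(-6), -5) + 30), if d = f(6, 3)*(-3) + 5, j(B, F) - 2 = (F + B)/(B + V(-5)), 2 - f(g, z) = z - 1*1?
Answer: 165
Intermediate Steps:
f(g, z) = 3 - z (f(g, z) = 2 - (z - 1*1) = 2 - (z - 1) = 2 - (-1 + z) = 2 + (1 - z) = 3 - z)
j(B, F) = 2 + (B + F)/(-5 + B) (j(B, F) = 2 + (F + B)/(B - 5) = 2 + (B + F)/(-5 + B))
d = 5 (d = (3 - 1*3)*(-3) + 5 = (3 - 3)*(-3) + 5 = 0*(-3) + 5 = 0 + 5 = 5)
d*(j(0/(-6), -5) + 30) = 5*((-10 - 5 + 3*(0/(-6)))/(-5 + 0/(-6)) + 30) = 5*((-10 - 5 + 3*(0*(-⅙)))/(-5 + 0*(-⅙)) + 30) = 5*((-10 - 5 + 3*0)/(-5 + 0) + 30) = 5*((-10 - 5 + 0)/(-5) + 30) = 5*(-⅕*(-15) + 30) = 5*(3 + 30) = 5*33 = 165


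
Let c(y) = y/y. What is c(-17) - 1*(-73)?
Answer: 74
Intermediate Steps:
c(y) = 1
c(-17) - 1*(-73) = 1 - 1*(-73) = 1 + 73 = 74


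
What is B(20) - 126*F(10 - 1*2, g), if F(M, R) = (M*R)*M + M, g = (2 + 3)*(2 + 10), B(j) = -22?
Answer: -484870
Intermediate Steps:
g = 60 (g = 5*12 = 60)
F(M, R) = M + R*M² (F(M, R) = R*M² + M = M + R*M²)
B(20) - 126*F(10 - 1*2, g) = -22 - 126*(10 - 1*2)*(1 + (10 - 1*2)*60) = -22 - 126*(10 - 2)*(1 + (10 - 2)*60) = -22 - 1008*(1 + 8*60) = -22 - 1008*(1 + 480) = -22 - 1008*481 = -22 - 126*3848 = -22 - 484848 = -484870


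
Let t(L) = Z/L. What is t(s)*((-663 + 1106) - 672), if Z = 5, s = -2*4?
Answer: 1145/8 ≈ 143.13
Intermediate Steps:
s = -8
t(L) = 5/L
t(s)*((-663 + 1106) - 672) = (5/(-8))*((-663 + 1106) - 672) = (5*(-1/8))*(443 - 672) = -5/8*(-229) = 1145/8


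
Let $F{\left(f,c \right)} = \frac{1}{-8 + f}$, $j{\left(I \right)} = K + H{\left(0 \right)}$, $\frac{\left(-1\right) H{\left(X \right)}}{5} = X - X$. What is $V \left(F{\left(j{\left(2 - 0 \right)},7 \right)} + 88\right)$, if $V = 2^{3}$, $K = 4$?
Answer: $702$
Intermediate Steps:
$H{\left(X \right)} = 0$ ($H{\left(X \right)} = - 5 \left(X - X\right) = \left(-5\right) 0 = 0$)
$V = 8$
$j{\left(I \right)} = 4$ ($j{\left(I \right)} = 4 + 0 = 4$)
$V \left(F{\left(j{\left(2 - 0 \right)},7 \right)} + 88\right) = 8 \left(\frac{1}{-8 + 4} + 88\right) = 8 \left(\frac{1}{-4} + 88\right) = 8 \left(- \frac{1}{4} + 88\right) = 8 \cdot \frac{351}{4} = 702$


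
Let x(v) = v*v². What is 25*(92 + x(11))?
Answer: 35575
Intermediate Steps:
x(v) = v³
25*(92 + x(11)) = 25*(92 + 11³) = 25*(92 + 1331) = 25*1423 = 35575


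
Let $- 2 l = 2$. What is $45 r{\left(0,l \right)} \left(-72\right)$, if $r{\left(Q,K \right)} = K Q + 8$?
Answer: $-25920$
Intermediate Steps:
$l = -1$ ($l = \left(- \frac{1}{2}\right) 2 = -1$)
$r{\left(Q,K \right)} = 8 + K Q$
$45 r{\left(0,l \right)} \left(-72\right) = 45 \left(8 - 0\right) \left(-72\right) = 45 \left(8 + 0\right) \left(-72\right) = 45 \cdot 8 \left(-72\right) = 360 \left(-72\right) = -25920$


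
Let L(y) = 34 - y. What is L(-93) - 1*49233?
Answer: -49106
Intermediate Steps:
L(-93) - 1*49233 = (34 - 1*(-93)) - 1*49233 = (34 + 93) - 49233 = 127 - 49233 = -49106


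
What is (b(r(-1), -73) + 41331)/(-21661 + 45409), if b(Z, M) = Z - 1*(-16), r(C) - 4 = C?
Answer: 20675/11874 ≈ 1.7412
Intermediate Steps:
r(C) = 4 + C
b(Z, M) = 16 + Z (b(Z, M) = Z + 16 = 16 + Z)
(b(r(-1), -73) + 41331)/(-21661 + 45409) = ((16 + (4 - 1)) + 41331)/(-21661 + 45409) = ((16 + 3) + 41331)/23748 = (19 + 41331)*(1/23748) = 41350*(1/23748) = 20675/11874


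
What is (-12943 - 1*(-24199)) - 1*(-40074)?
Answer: 51330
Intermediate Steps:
(-12943 - 1*(-24199)) - 1*(-40074) = (-12943 + 24199) + 40074 = 11256 + 40074 = 51330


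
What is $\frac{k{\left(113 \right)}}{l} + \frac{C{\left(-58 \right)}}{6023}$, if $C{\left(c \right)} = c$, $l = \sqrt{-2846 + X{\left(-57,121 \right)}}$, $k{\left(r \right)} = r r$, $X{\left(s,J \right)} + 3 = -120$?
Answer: $- \frac{58}{6023} - \frac{12769 i \sqrt{2969}}{2969} \approx -0.0096298 - 234.34 i$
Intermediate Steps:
$X{\left(s,J \right)} = -123$ ($X{\left(s,J \right)} = -3 - 120 = -123$)
$k{\left(r \right)} = r^{2}$
$l = i \sqrt{2969}$ ($l = \sqrt{-2846 - 123} = \sqrt{-2969} = i \sqrt{2969} \approx 54.489 i$)
$\frac{k{\left(113 \right)}}{l} + \frac{C{\left(-58 \right)}}{6023} = \frac{113^{2}}{i \sqrt{2969}} - \frac{58}{6023} = 12769 \left(- \frac{i \sqrt{2969}}{2969}\right) - \frac{58}{6023} = - \frac{12769 i \sqrt{2969}}{2969} - \frac{58}{6023} = - \frac{58}{6023} - \frac{12769 i \sqrt{2969}}{2969}$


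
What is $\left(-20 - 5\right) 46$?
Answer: $-1150$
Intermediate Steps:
$\left(-20 - 5\right) 46 = \left(-25\right) 46 = -1150$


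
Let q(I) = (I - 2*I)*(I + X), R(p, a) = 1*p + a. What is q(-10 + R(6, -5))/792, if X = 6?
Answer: -3/88 ≈ -0.034091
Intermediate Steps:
R(p, a) = a + p (R(p, a) = p + a = a + p)
q(I) = -I*(6 + I) (q(I) = (I - 2*I)*(I + 6) = (-I)*(6 + I) = -I*(6 + I))
q(-10 + R(6, -5))/792 = -(-10 + (-5 + 6))*(6 + (-10 + (-5 + 6)))/792 = -(-10 + 1)*(6 + (-10 + 1))*(1/792) = -1*(-9)*(6 - 9)*(1/792) = -1*(-9)*(-3)*(1/792) = -27*1/792 = -3/88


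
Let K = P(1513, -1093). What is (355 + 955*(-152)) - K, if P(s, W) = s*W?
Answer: 1508904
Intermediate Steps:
P(s, W) = W*s
K = -1653709 (K = -1093*1513 = -1653709)
(355 + 955*(-152)) - K = (355 + 955*(-152)) - 1*(-1653709) = (355 - 145160) + 1653709 = -144805 + 1653709 = 1508904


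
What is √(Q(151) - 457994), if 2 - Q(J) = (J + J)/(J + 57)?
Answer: I*√1238414294/52 ≈ 676.75*I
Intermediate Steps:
Q(J) = 2 - 2*J/(57 + J) (Q(J) = 2 - (J + J)/(J + 57) = 2 - 2*J/(57 + J))
√(Q(151) - 457994) = √(114/(57 + 151) - 457994) = √(114/208 - 457994) = √(114*(1/208) - 457994) = √(57/104 - 457994) = √(-47631319/104) = I*√1238414294/52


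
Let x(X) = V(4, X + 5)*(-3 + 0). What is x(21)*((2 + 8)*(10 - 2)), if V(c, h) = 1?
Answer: -240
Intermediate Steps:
x(X) = -3 (x(X) = 1*(-3 + 0) = 1*(-3) = -3)
x(21)*((2 + 8)*(10 - 2)) = -3*(2 + 8)*(10 - 2) = -30*8 = -3*80 = -240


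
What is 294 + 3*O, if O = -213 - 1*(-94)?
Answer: -63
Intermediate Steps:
O = -119 (O = -213 + 94 = -119)
294 + 3*O = 294 + 3*(-119) = 294 - 357 = -63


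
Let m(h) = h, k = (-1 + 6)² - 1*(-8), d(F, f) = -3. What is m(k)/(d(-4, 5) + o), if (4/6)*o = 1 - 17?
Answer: -11/9 ≈ -1.2222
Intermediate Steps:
o = -24 (o = 3*(1 - 17)/2 = (3/2)*(-16) = -24)
k = 33 (k = 5² + 8 = 25 + 8 = 33)
m(k)/(d(-4, 5) + o) = 33/(-3 - 24) = 33/(-27) = 33*(-1/27) = -11/9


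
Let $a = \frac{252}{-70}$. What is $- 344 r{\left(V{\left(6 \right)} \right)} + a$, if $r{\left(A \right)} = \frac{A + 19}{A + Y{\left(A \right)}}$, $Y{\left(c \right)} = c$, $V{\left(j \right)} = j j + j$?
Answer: $- \frac{26608}{105} \approx -253.41$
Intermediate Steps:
$V{\left(j \right)} = j + j^{2}$ ($V{\left(j \right)} = j^{2} + j = j + j^{2}$)
$a = - \frac{18}{5}$ ($a = 252 \left(- \frac{1}{70}\right) = - \frac{18}{5} \approx -3.6$)
$r{\left(A \right)} = \frac{19 + A}{2 A}$ ($r{\left(A \right)} = \frac{A + 19}{A + A} = \frac{19 + A}{2 A}$)
$- 344 r{\left(V{\left(6 \right)} \right)} + a = - 344 \frac{19 + 6 \left(1 + 6\right)}{2 \cdot 6 \left(1 + 6\right)} - \frac{18}{5} = - 344 \frac{19 + 6 \cdot 7}{2 \cdot 6 \cdot 7} - \frac{18}{5} = - 344 \frac{19 + 42}{2 \cdot 42} - \frac{18}{5} = - 344 \cdot \frac{1}{2} \cdot \frac{1}{42} \cdot 61 - \frac{18}{5} = \left(-344\right) \frac{61}{84} - \frac{18}{5} = - \frac{5246}{21} - \frac{18}{5} = - \frac{26608}{105}$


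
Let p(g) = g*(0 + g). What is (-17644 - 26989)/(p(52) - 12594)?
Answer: 44633/9890 ≈ 4.5129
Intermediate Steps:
p(g) = g**2 (p(g) = g*g = g**2)
(-17644 - 26989)/(p(52) - 12594) = (-17644 - 26989)/(52**2 - 12594) = -44633/(2704 - 12594) = -44633/(-9890) = -44633*(-1/9890) = 44633/9890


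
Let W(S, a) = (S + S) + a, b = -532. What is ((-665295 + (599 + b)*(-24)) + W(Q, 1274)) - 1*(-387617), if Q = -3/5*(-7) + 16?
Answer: -1389858/5 ≈ -2.7797e+5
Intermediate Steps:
Q = 101/5 (Q = -3*⅕*(-7) + 16 = -⅗*(-7) + 16 = 21/5 + 16 = 101/5 ≈ 20.200)
W(S, a) = a + 2*S (W(S, a) = 2*S + a = a + 2*S)
((-665295 + (599 + b)*(-24)) + W(Q, 1274)) - 1*(-387617) = ((-665295 + (599 - 532)*(-24)) + (1274 + 2*(101/5))) - 1*(-387617) = ((-665295 + 67*(-24)) + (1274 + 202/5)) + 387617 = ((-665295 - 1608) + 6572/5) + 387617 = (-666903 + 6572/5) + 387617 = -3327943/5 + 387617 = -1389858/5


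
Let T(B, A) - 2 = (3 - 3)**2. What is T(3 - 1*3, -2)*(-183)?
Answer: -366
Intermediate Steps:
T(B, A) = 2 (T(B, A) = 2 + (3 - 3)**2 = 2 + 0**2 = 2 + 0 = 2)
T(3 - 1*3, -2)*(-183) = 2*(-183) = -366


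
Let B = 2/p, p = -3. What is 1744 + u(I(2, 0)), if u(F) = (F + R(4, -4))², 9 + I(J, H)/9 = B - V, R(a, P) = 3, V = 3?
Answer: 14065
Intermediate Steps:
B = -⅔ (B = 2/(-3) = 2*(-⅓) = -⅔ ≈ -0.66667)
I(J, H) = -114 (I(J, H) = -81 + 9*(-⅔ - 1*3) = -81 + 9*(-⅔ - 3) = -81 + 9*(-11/3) = -81 - 33 = -114)
u(F) = (3 + F)² (u(F) = (F + 3)² = (3 + F)²)
1744 + u(I(2, 0)) = 1744 + (3 - 114)² = 1744 + (-111)² = 1744 + 12321 = 14065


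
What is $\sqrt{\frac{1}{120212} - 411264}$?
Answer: $\frac{i \sqrt{1485786299012251}}{60106} \approx 641.3 i$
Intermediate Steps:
$\sqrt{\frac{1}{120212} - 411264} = \sqrt{- \frac{49438867967}{120212}} = \frac{i \sqrt{1485786299012251}}{60106}$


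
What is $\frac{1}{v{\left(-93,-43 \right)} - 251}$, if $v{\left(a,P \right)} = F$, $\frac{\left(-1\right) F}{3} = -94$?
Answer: $\frac{1}{31} \approx 0.032258$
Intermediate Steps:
$F = 282$ ($F = \left(-3\right) \left(-94\right) = 282$)
$v{\left(a,P \right)} = 282$
$\frac{1}{v{\left(-93,-43 \right)} - 251} = \frac{1}{282 - 251} = \frac{1}{31}$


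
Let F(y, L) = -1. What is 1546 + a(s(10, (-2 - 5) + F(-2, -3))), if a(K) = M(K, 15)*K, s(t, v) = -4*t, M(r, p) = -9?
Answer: 1906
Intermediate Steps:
a(K) = -9*K
1546 + a(s(10, (-2 - 5) + F(-2, -3))) = 1546 - (-36)*10 = 1546 - 9*(-40) = 1546 + 360 = 1906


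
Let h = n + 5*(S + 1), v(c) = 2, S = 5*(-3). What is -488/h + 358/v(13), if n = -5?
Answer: 13913/75 ≈ 185.51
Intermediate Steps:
S = -15
h = -75 (h = -5 + 5*(-15 + 1) = -5 + 5*(-14) = -5 - 70 = -75)
-488/h + 358/v(13) = -488/(-75) + 358/2 = -488*(-1/75) + 358*(½) = 488/75 + 179 = 13913/75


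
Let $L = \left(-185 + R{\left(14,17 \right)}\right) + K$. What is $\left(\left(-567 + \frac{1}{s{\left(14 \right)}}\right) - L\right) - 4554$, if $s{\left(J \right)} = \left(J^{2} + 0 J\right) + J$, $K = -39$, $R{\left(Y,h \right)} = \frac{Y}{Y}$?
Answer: $- \frac{1028579}{210} \approx -4898.0$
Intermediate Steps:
$R{\left(Y,h \right)} = 1$
$s{\left(J \right)} = J + J^{2}$ ($s{\left(J \right)} = \left(J^{2} + 0\right) + J = J^{2} + J = J + J^{2}$)
$L = -223$ ($L = \left(-185 + 1\right) - 39 = -184 - 39 = -223$)
$\left(\left(-567 + \frac{1}{s{\left(14 \right)}}\right) - L\right) - 4554 = \left(\left(-567 + \frac{1}{14 \left(1 + 14\right)}\right) - -223\right) - 4554 = \left(\left(-567 + \frac{1}{14 \cdot 15}\right) + 223\right) - 4554 = \left(\left(-567 + \frac{1}{210}\right) + 223\right) - 4554 = \left(- \frac{119069}{210} + 223\right) - 4554 = - \frac{72239}{210} - 4554 = - \frac{1028579}{210}$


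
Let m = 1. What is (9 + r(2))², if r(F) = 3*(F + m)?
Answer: 324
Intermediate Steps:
r(F) = 3 + 3*F (r(F) = 3*(F + 1) = 3*(1 + F) = 3 + 3*F)
(9 + r(2))² = (9 + (3 + 3*2))² = (9 + (3 + 6))² = (9 + 9)² = 18² = 324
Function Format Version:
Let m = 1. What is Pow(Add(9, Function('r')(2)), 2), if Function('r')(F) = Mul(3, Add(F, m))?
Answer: 324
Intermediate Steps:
Function('r')(F) = Add(3, Mul(3, F)) (Function('r')(F) = Mul(3, Add(F, 1)) = Mul(3, Add(1, F)) = Add(3, Mul(3, F)))
Pow(Add(9, Function('r')(2)), 2) = Pow(Add(9, Add(3, Mul(3, 2))), 2) = Pow(Add(9, Add(3, 6)), 2) = Pow(Add(9, 9), 2) = Pow(18, 2) = 324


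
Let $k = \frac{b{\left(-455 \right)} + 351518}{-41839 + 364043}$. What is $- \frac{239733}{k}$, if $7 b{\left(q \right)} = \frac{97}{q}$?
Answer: $- \frac{82006245643140}{373194911} \approx -2.1974 \cdot 10^{5}$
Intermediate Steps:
$b{\left(q \right)} = \frac{97}{7 q}$ ($b{\left(q \right)} = \frac{97 \frac{1}{q}}{7} = \frac{97}{7 q}$)
$k = \frac{1119584733}{1026219740}$ ($k = \frac{\frac{97}{7 \left(-455\right)} + 351518}{-41839 + 364043} = \frac{\frac{97}{7} \left(- \frac{1}{455}\right) + 351518}{322204} = \left(- \frac{97}{3185} + 351518\right) \frac{1}{322204} = \frac{1119584733}{3185} \cdot \frac{1}{322204} = \frac{1119584733}{1026219740} \approx 1.091$)
$- \frac{239733}{k} = - \frac{239733}{\frac{1119584733}{1026219740}} = \left(-239733\right) \frac{1026219740}{1119584733} = - \frac{82006245643140}{373194911}$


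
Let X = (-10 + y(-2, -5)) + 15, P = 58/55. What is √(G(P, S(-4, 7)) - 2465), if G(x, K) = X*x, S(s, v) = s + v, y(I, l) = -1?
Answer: I*√7443865/55 ≈ 49.606*I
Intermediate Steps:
P = 58/55 (P = 58*(1/55) = 58/55 ≈ 1.0545)
X = 4 (X = (-10 - 1) + 15 = -11 + 15 = 4)
G(x, K) = 4*x
√(G(P, S(-4, 7)) - 2465) = √(4*(58/55) - 2465) = √(232/55 - 2465) = √(-135343/55) = I*√7443865/55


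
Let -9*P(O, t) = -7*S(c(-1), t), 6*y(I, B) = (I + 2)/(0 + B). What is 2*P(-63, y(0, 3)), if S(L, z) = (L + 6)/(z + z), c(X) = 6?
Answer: 84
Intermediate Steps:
S(L, z) = (6 + L)/(2*z) (S(L, z) = (6 + L)/((2*z)) = (6 + L)*(1/(2*z)) = (6 + L)/(2*z))
y(I, B) = (2 + I)/(6*B) (y(I, B) = ((I + 2)/(0 + B))/6 = ((2 + I)/B)/6 = (2 + I)/(6*B))
P(O, t) = 14/(3*t) (P(O, t) = -(-1)*7*((6 + 6)/(2*t))/9 = -(-1)*7*((1/2)*12/t)/9 = -(-1)*7*(6/t)/9 = -(-1)*42/t/9 = -(-14)/(3*t) = 14/(3*t))
2*P(-63, y(0, 3)) = 2*(14/(3*(((1/6)*(2 + 0)/3)))) = 2*(14/(3*(((1/6)*(1/3)*2)))) = 2*(14/(3*(1/9))) = 2*((14/3)*9) = 2*42 = 84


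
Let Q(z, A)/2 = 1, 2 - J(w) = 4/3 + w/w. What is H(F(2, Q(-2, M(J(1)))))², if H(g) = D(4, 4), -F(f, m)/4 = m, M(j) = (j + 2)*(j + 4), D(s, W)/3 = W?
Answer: 144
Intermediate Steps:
D(s, W) = 3*W
J(w) = -⅓ (J(w) = 2 - (4/3 + w/w) = 2 - (4*(⅓) + 1) = 2 - (4/3 + 1) = 2 - 1*7/3 = 2 - 7/3 = -⅓)
M(j) = (2 + j)*(4 + j)
Q(z, A) = 2 (Q(z, A) = 2*1 = 2)
F(f, m) = -4*m
H(g) = 12 (H(g) = 3*4 = 12)
H(F(2, Q(-2, M(J(1)))))² = 12² = 144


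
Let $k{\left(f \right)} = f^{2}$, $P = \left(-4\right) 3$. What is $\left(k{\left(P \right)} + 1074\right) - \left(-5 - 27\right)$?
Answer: $1250$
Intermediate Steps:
$P = -12$
$\left(k{\left(P \right)} + 1074\right) - \left(-5 - 27\right) = \left(\left(-12\right)^{2} + 1074\right) - \left(-5 - 27\right) = \left(144 + 1074\right) - -32 = 1218 + 32 = 1250$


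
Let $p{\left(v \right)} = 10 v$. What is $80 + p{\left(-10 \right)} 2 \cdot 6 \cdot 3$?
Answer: $-3520$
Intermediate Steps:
$80 + p{\left(-10 \right)} 2 \cdot 6 \cdot 3 = 80 + 10 \left(-10\right) 2 \cdot 6 \cdot 3 = 80 - 100 \cdot 12 \cdot 3 = 80 - 3600 = -3520$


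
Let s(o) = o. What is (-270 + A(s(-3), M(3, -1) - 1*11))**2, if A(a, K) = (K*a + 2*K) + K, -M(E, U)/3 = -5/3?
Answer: 72900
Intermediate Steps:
M(E, U) = 5 (M(E, U) = -(-15)/3 = -3*(-5/3) = 5)
A(a, K) = 3*K + K*a (A(a, K) = (2*K + K*a) + K = 3*K + K*a)
(-270 + A(s(-3), M(3, -1) - 1*11))**2 = (-270 + (5 - 1*11)*(3 - 3))**2 = (-270 + (5 - 11)*0)**2 = (-270 - 6*0)**2 = (-270 + 0)**2 = (-270)**2 = 72900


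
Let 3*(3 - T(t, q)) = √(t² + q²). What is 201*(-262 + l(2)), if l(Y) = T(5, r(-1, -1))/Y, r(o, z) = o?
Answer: -104721/2 - 67*√26/2 ≈ -52531.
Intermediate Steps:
T(t, q) = 3 - √(q² + t²)/3 (T(t, q) = 3 - √(t² + q²)/3 = 3 - √(q² + t²)/3)
l(Y) = (3 - √26/3)/Y (l(Y) = (3 - √((-1)² + 5²)/3)/Y = (3 - √(1 + 25)/3)/Y = (3 - √26/3)/Y)
201*(-262 + l(2)) = 201*(-262 + (⅓)*(9 - √26)/2) = 201*(-262 + (⅓)*(½)*(9 - √26)) = 201*(-262 + (3/2 - √26/6)) = 201*(-521/2 - √26/6) = -104721/2 - 67*√26/2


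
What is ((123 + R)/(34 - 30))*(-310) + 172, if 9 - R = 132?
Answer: 172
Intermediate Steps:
R = -123 (R = 9 - 1*132 = 9 - 132 = -123)
((123 + R)/(34 - 30))*(-310) + 172 = ((123 - 123)/(34 - 30))*(-310) + 172 = (0/4)*(-310) + 172 = (0*(¼))*(-310) + 172 = 0*(-310) + 172 = 0 + 172 = 172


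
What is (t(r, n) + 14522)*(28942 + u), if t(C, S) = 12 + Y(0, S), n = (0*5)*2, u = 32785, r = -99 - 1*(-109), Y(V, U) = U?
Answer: 897140218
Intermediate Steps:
r = 10 (r = -99 + 109 = 10)
n = 0 (n = 0*2 = 0)
t(C, S) = 12 + S
(t(r, n) + 14522)*(28942 + u) = ((12 + 0) + 14522)*(28942 + 32785) = (12 + 14522)*61727 = 14534*61727 = 897140218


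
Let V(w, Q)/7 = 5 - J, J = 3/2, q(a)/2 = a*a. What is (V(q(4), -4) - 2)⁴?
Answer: 4100625/16 ≈ 2.5629e+5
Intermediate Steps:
q(a) = 2*a² (q(a) = 2*(a*a) = 2*a²)
J = 3/2 (J = 3*(½) = 3/2 ≈ 1.5000)
V(w, Q) = 49/2 (V(w, Q) = 7*(5 - 1*3/2) = 7*(5 - 3/2) = 7*(7/2) = 49/2)
(V(q(4), -4) - 2)⁴ = (49/2 - 2)⁴ = (45/2)⁴ = 4100625/16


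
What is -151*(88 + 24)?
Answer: -16912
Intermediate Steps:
-151*(88 + 24) = -151*112 = -16912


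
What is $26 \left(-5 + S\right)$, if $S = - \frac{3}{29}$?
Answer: $- \frac{3848}{29} \approx -132.69$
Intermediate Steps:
$S = - \frac{3}{29}$ ($S = \left(-3\right) \frac{1}{29} = - \frac{3}{29} \approx -0.10345$)
$26 \left(-5 + S\right) = 26 \left(-5 - \frac{3}{29}\right) = 26 \left(- \frac{148}{29}\right) = - \frac{3848}{29}$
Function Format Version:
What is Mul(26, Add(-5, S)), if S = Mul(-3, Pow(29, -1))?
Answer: Rational(-3848, 29) ≈ -132.69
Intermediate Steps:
S = Rational(-3, 29) (S = Mul(-3, Rational(1, 29)) = Rational(-3, 29) ≈ -0.10345)
Mul(26, Add(-5, S)) = Mul(26, Add(-5, Rational(-3, 29))) = Mul(26, Rational(-148, 29)) = Rational(-3848, 29)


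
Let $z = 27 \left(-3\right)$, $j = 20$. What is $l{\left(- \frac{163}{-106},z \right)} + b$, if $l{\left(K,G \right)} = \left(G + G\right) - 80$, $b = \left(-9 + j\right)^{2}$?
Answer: $-121$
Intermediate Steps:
$z = -81$
$b = 121$ ($b = \left(-9 + 20\right)^{2} = 11^{2} = 121$)
$l{\left(K,G \right)} = -80 + 2 G$ ($l{\left(K,G \right)} = 2 G - 80 = -80 + 2 G$)
$l{\left(- \frac{163}{-106},z \right)} + b = \left(-80 + 2 \left(-81\right)\right) + 121 = \left(-80 - 162\right) + 121 = -242 + 121 = -121$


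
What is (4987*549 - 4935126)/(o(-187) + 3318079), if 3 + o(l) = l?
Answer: -732421/1105963 ≈ -0.66225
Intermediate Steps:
o(l) = -3 + l
(4987*549 - 4935126)/(o(-187) + 3318079) = (4987*549 - 4935126)/((-3 - 187) + 3318079) = (2737863 - 4935126)/(-190 + 3318079) = -2197263/3317889 = -2197263*1/3317889 = -732421/1105963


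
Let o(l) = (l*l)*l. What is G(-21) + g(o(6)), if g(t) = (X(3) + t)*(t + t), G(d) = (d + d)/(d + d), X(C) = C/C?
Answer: 93745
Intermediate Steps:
X(C) = 1
o(l) = l³ (o(l) = l²*l = l³)
G(d) = 1 (G(d) = (2*d)/((2*d)) = (2*d)*(1/(2*d)) = 1)
g(t) = 2*t*(1 + t) (g(t) = (1 + t)*(t + t) = (1 + t)*(2*t) = 2*t*(1 + t))
G(-21) + g(o(6)) = 1 + 2*6³*(1 + 6³) = 1 + 2*216*(1 + 216) = 1 + 2*216*217 = 1 + 93744 = 93745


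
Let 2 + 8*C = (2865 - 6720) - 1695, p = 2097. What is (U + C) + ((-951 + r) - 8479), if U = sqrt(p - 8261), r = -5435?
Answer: -15559 + 2*I*sqrt(1541) ≈ -15559.0 + 78.511*I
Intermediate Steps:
C = -694 (C = -1/4 + ((2865 - 6720) - 1695)/8 = -1/4 + (-3855 - 1695)/8 = -1/4 + (1/8)*(-5550) = -1/4 - 2775/4 = -694)
U = 2*I*sqrt(1541) (U = sqrt(2097 - 8261) = sqrt(-6164) = 2*I*sqrt(1541) ≈ 78.511*I)
(U + C) + ((-951 + r) - 8479) = (2*I*sqrt(1541) - 694) + ((-951 - 5435) - 8479) = (-694 + 2*I*sqrt(1541)) + (-6386 - 8479) = (-694 + 2*I*sqrt(1541)) - 14865 = -15559 + 2*I*sqrt(1541)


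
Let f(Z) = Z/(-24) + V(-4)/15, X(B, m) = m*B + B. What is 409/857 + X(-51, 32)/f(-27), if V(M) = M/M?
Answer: -15729203/11141 ≈ -1411.8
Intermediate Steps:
V(M) = 1
X(B, m) = B + B*m (X(B, m) = B*m + B = B + B*m)
f(Z) = 1/15 - Z/24 (f(Z) = Z/(-24) + 1/15 = Z*(-1/24) + 1*(1/15) = -Z/24 + 1/15 = 1/15 - Z/24)
409/857 + X(-51, 32)/f(-27) = 409/857 + (-51*(1 + 32))/(1/15 - 1/24*(-27)) = 409*(1/857) + (-51*33)/(1/15 + 9/8) = 409/857 - 1683/143/120 = 409/857 - 1683*120/143 = 409/857 - 18360/13 = -15729203/11141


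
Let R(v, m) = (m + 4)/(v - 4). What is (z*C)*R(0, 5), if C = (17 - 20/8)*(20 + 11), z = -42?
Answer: 169911/4 ≈ 42478.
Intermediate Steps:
R(v, m) = (4 + m)/(-4 + v)
C = 899/2 (C = (17 - 20*1/8)*31 = (17 - 5/2)*31 = (29/2)*31 = 899/2 ≈ 449.50)
(z*C)*R(0, 5) = (-42*899/2)*((4 + 5)/(-4 + 0)) = -18879*9/(-4) = -(-18879)*9/4 = -18879*(-9/4) = 169911/4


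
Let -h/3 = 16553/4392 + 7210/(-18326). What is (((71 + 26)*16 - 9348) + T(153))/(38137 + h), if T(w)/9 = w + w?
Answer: -9662367792/73065425515 ≈ -0.13224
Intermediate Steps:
T(w) = 18*w (T(w) = 9*(w + w) = 9*(2*w) = 18*w)
h = -19405997/1916376 (h = -3*(16553/4392 + 7210/(-18326)) = -3*(16553*(1/4392) + 7210*(-1/18326)) = -3*(16553/4392 - 515/1309) = -3*19405997/5749128 = -19405997/1916376 ≈ -10.126)
(((71 + 26)*16 - 9348) + T(153))/(38137 + h) = (((71 + 26)*16 - 9348) + 18*153)/(38137 - 19405997/1916376) = ((97*16 - 9348) + 2754)/(73065425515/1916376) = ((1552 - 9348) + 2754)*(1916376/73065425515) = (-7796 + 2754)*(1916376/73065425515) = -5042*1916376/73065425515 = -9662367792/73065425515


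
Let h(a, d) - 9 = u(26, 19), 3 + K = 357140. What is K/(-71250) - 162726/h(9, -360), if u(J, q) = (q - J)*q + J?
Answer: 5779614037/3491250 ≈ 1655.5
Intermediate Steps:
K = 357137 (K = -3 + 357140 = 357137)
u(J, q) = J + q*(q - J) (u(J, q) = q*(q - J) + J = J + q*(q - J))
h(a, d) = -98 (h(a, d) = 9 + (26 + 19² - 1*26*19) = 9 + (26 + 361 - 494) = 9 - 107 = -98)
K/(-71250) - 162726/h(9, -360) = 357137/(-71250) - 162726/(-98) = 357137*(-1/71250) - 162726*(-1/98) = -357137/71250 + 81363/49 = 5779614037/3491250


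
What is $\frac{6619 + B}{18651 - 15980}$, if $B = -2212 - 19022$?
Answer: $- \frac{14615}{2671} \approx -5.4717$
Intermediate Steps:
$B = -21234$
$\frac{6619 + B}{18651 - 15980} = \frac{6619 - 21234}{18651 - 15980} = - \frac{14615}{2671}$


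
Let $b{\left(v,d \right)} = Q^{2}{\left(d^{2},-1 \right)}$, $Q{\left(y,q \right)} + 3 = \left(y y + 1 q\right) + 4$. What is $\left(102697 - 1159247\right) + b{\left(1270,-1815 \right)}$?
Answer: $117764131888631620436834075$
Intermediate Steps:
$Q{\left(y,q \right)} = 1 + q + y^{2}$ ($Q{\left(y,q \right)} = -3 + \left(\left(y y + 1 q\right) + 4\right) = -3 + \left(\left(y^{2} + q\right) + 4\right) = -3 + \left(\left(q + y^{2}\right) + 4\right) = -3 + \left(4 + q + y^{2}\right) = 1 + q + y^{2}$)
$b{\left(v,d \right)} = d^{8}$ ($b{\left(v,d \right)} = \left(1 - 1 + \left(d^{2}\right)^{2}\right)^{2} = \left(1 - 1 + d^{4}\right)^{2} = \left(d^{4}\right)^{2} = d^{8}$)
$\left(102697 - 1159247\right) + b{\left(1270,-1815 \right)} = \left(102697 - 1159247\right) + \left(-1815\right)^{8} = -1056550 + 117764131888631620437890625 = 117764131888631620436834075$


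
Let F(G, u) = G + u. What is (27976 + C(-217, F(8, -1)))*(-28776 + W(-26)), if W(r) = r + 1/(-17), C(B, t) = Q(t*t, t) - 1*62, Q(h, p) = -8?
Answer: -13663754310/17 ≈ -8.0375e+8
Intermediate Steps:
C(B, t) = -70 (C(B, t) = -8 - 1*62 = -8 - 62 = -70)
W(r) = -1/17 + r (W(r) = r - 1/17 = -1/17 + r)
(27976 + C(-217, F(8, -1)))*(-28776 + W(-26)) = (27976 - 70)*(-28776 + (-1/17 - 26)) = 27906*(-28776 - 443/17) = 27906*(-489635/17) = -13663754310/17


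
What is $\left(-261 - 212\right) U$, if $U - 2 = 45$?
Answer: $-22231$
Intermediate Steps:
$U = 47$ ($U = 2 + 45 = 47$)
$\left(-261 - 212\right) U = \left(-261 - 212\right) 47 = \left(-473\right) 47 = -22231$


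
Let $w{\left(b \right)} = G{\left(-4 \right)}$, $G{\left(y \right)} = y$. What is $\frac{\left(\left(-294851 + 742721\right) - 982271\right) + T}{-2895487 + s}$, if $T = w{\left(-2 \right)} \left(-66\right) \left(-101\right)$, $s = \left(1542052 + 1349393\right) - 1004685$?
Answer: $\frac{561065}{1008727} \approx 0.55621$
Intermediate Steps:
$w{\left(b \right)} = -4$
$s = 1886760$ ($s = 2891445 - 1004685 = 1886760$)
$T = -26664$ ($T = \left(-4\right) \left(-66\right) \left(-101\right) = 264 \left(-101\right) = -26664$)
$\frac{\left(\left(-294851 + 742721\right) - 982271\right) + T}{-2895487 + s} = \frac{\left(\left(-294851 + 742721\right) - 982271\right) - 26664}{-2895487 + 1886760} = \frac{\left(447870 - 982271\right) - 26664}{-1008727} = \left(-534401 - 26664\right) \left(- \frac{1}{1008727}\right) = \left(-561065\right) \left(- \frac{1}{1008727}\right) = \frac{561065}{1008727}$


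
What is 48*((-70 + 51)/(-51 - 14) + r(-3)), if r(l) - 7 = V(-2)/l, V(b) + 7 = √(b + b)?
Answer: 30032/65 - 32*I ≈ 462.03 - 32.0*I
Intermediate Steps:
V(b) = -7 + √2*√b (V(b) = -7 + √(b + b) = -7 + √(2*b) = -7 + √2*√b)
r(l) = 7 + (-7 + 2*I)/l (r(l) = 7 + (-7 + √2*√(-2))/l = 7 + (-7 + √2*(I*√2))/l = 7 + (-7 + 2*I)/l)
48*((-70 + 51)/(-51 - 14) + r(-3)) = 48*((-70 + 51)/(-51 - 14) + (-7 + 2*I + 7*(-3))/(-3)) = 48*(-19/(-65) - (-7 + 2*I - 21)/3) = 48*(-19*(-1/65) - (-28 + 2*I)/3) = 48*(19/65 + (28/3 - 2*I/3)) = 48*(1877/195 - 2*I/3) = 30032/65 - 32*I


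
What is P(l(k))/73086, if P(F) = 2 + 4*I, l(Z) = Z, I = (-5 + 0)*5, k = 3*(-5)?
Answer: -49/36543 ≈ -0.0013409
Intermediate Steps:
k = -15
I = -25 (I = -5*5 = -25)
P(F) = -98 (P(F) = 2 + 4*(-25) = 2 - 100 = -98)
P(l(k))/73086 = -98/73086 = -98*1/73086 = -49/36543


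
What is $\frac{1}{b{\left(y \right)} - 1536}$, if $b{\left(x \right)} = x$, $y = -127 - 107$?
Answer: $- \frac{1}{1770} \approx -0.00056497$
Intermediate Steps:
$y = -234$ ($y = -127 - 107 = -234$)
$\frac{1}{b{\left(y \right)} - 1536} = \frac{1}{-234 - 1536} = \frac{1}{-1770} = - \frac{1}{1770}$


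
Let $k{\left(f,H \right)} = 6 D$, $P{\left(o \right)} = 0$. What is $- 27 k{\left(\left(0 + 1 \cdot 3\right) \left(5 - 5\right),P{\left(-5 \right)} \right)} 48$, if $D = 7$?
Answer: $-54432$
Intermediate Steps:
$k{\left(f,H \right)} = 42$ ($k{\left(f,H \right)} = 6 \cdot 7 = 42$)
$- 27 k{\left(\left(0 + 1 \cdot 3\right) \left(5 - 5\right),P{\left(-5 \right)} \right)} 48 = \left(-27\right) 42 \cdot 48 = \left(-1134\right) 48 = -54432$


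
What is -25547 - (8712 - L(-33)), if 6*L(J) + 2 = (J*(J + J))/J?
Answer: -102811/3 ≈ -34270.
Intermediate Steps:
L(J) = -⅓ + J/3 (L(J) = -⅓ + ((J*(J + J))/J)/6 = -⅓ + ((J*(2*J))/J)/6 = -⅓ + ((2*J²)/J)/6 = -⅓ + (2*J)/6 = -⅓ + J/3)
-25547 - (8712 - L(-33)) = -25547 - (8712 - (-⅓ + (⅓)*(-33))) = -25547 - (8712 - (-⅓ - 11)) = -25547 - (8712 - 1*(-34/3)) = -25547 - (8712 + 34/3) = -25547 - 1*26170/3 = -25547 - 26170/3 = -102811/3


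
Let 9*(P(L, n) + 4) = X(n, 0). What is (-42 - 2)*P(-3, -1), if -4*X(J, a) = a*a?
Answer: 176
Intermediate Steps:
X(J, a) = -a²/4 (X(J, a) = -a*a/4 = -a²/4)
P(L, n) = -4 (P(L, n) = -4 + (-¼*0²)/9 = -4 + (-¼*0)/9 = -4 + (⅑)*0 = -4 + 0 = -4)
(-42 - 2)*P(-3, -1) = (-42 - 2)*(-4) = -44*(-4) = 176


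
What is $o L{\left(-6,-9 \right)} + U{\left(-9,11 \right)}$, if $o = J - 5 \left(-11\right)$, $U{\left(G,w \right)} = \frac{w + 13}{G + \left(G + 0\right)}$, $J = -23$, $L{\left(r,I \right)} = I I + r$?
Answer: $\frac{7196}{3} \approx 2398.7$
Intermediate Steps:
$L{\left(r,I \right)} = r + I^{2}$ ($L{\left(r,I \right)} = I^{2} + r = r + I^{2}$)
$U{\left(G,w \right)} = \frac{13 + w}{2 G}$ ($U{\left(G,w \right)} = \frac{13 + w}{G + G} = \frac{13 + w}{2 G}$)
$o = 32$ ($o = -23 - 5 \left(-11\right) = -23 - -55 = -23 + 55 = 32$)
$o L{\left(-6,-9 \right)} + U{\left(-9,11 \right)} = 32 \left(-6 + \left(-9\right)^{2}\right) + \frac{13 + 11}{2 \left(-9\right)} = 32 \left(-6 + 81\right) + \frac{1}{2} \left(- \frac{1}{9}\right) 24 = 32 \cdot 75 - \frac{4}{3} = 2400 - \frac{4}{3} = \frac{7196}{3}$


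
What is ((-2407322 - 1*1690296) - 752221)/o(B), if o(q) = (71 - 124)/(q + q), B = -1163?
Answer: -11280725514/53 ≈ -2.1284e+8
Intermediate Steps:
o(q) = -53/(2*q) (o(q) = -53*1/(2*q) = -53/(2*q))
((-2407322 - 1*1690296) - 752221)/o(B) = ((-2407322 - 1*1690296) - 752221)/((-53/2/(-1163))) = ((-2407322 - 1690296) - 752221)/((-53/2*(-1/1163))) = (-4097618 - 752221)/(53/2326) = -4849839*2326/53 = -11280725514/53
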